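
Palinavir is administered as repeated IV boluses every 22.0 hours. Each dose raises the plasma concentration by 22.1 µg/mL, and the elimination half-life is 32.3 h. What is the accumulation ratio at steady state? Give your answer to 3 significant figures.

2.66

k = ln 2 / 32.3 = 0.02146 h⁻¹
Fraction remaining after one interval: e^(−kτ) = e^(−0.02146 × 22.0) = 0.6237
R = 1 / (1 − 0.6237) = 1 / 0.3763 ≈ 2.66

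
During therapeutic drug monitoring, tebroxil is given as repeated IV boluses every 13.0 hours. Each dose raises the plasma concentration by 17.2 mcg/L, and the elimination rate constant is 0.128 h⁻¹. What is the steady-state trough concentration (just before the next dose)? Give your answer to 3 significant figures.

4.02 mcg/L

Fraction remaining after one interval: e^(−kτ) = e^(−0.1280 × 13.0) = 0.1894
R = 1 / (1 − 0.1894) = 1.234
Css,max = 17.2 × 1.234 = 21.22 mcg/L
Css,min = Css,max × e^(−kτ) = 21.22 × 0.1894 ≈ 4.02 mcg/L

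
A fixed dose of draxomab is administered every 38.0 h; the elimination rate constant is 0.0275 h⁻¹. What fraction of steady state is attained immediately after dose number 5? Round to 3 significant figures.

f_n = 1 − e^(−nkτ) = 1 − e^(−5 × 0.02750 × 38.0) = 1 − e^(−5.225) = 1 − 0.005380 ≈ 0.995

0.995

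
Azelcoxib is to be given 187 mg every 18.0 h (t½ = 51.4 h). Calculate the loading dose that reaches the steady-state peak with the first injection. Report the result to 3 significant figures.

868 mg

k = ln 2 / 51.4 = 0.01349 h⁻¹
Accumulation ratio R = 1 / (1 − e^(−kτ)) = 1 / (1 − e^(−0.01349×18.0)) = 1 / (1 − 0.7845) = 4.640
Loading dose = maintenance dose × R = 187 × 4.640 ≈ 868 mg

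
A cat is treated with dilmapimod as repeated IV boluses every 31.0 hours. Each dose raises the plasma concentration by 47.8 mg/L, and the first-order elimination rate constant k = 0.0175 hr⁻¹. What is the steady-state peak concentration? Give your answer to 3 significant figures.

114 mg/L

Fraction remaining after one interval: e^(−kτ) = e^(−0.01750 × 31.0) = 0.5813
R = 1 / (1 − 0.5813) = 2.388
Css,max = 47.8 × 2.388 ≈ 114 mg/L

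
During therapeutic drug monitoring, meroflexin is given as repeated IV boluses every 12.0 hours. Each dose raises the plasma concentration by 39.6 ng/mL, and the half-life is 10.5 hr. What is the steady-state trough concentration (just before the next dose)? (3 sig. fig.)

32.8 ng/mL

k = ln 2 / 10.5 = 0.06601 hr⁻¹
Fraction remaining after one interval: e^(−kτ) = e^(−0.06601 × 12.0) = 0.4529
R = 1 / (1 − 0.4529) = 1.828
Css,max = 39.6 × 1.828 = 72.38 ng/mL
Css,min = Css,max × e^(−kτ) = 72.38 × 0.4529 ≈ 32.8 ng/mL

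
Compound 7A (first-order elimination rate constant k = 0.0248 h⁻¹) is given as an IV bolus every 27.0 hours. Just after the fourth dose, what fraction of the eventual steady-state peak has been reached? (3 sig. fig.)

0.931

f_n = 1 − e^(−nkτ) = 1 − e^(−4 × 0.02480 × 27.0) = 1 − e^(−2.678) = 1 − 0.06867 ≈ 0.931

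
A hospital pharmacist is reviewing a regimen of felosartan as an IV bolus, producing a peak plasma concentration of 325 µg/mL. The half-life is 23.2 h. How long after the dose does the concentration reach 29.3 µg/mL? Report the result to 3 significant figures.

k = ln 2 / 23.2 = 0.02988 h⁻¹
C(t) = C₀ e^(−kt)  ⇒  t = ln(C₀/C) / k
t = ln(325/29.3) / 0.02988 = 2.406 / 0.02988 ≈ 80.5 hours

80.5 hours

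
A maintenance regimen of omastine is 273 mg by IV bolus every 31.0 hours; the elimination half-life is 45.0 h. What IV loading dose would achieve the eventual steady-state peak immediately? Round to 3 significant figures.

719 mg

k = ln 2 / 45.0 = 0.01540 h⁻¹
Accumulation ratio R = 1 / (1 − e^(−kτ)) = 1 / (1 − e^(−0.01540×31.0)) = 1 / (1 − 0.6203) = 2.634
Loading dose = maintenance dose × R = 273 × 2.634 ≈ 719 mg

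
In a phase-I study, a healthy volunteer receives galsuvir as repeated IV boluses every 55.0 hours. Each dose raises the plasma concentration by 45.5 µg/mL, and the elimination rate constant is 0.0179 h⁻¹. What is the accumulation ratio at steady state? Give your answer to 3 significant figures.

Fraction remaining after one interval: e^(−kτ) = e^(−0.01790 × 55.0) = 0.3736
R = 1 / (1 − 0.3736) = 1 / 0.6264 ≈ 1.60

1.60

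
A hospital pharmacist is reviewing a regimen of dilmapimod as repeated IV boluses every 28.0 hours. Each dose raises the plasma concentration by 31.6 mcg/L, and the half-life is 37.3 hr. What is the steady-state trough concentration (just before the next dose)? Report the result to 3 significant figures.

46.3 mcg/L

k = ln 2 / 37.3 = 0.01858 hr⁻¹
Fraction remaining after one interval: e^(−kτ) = e^(−0.01858 × 28.0) = 0.5943
R = 1 / (1 − 0.5943) = 2.465
Css,max = 31.6 × 2.465 = 77.90 mcg/L
Css,min = Css,max × e^(−kτ) = 77.90 × 0.5943 ≈ 46.3 mcg/L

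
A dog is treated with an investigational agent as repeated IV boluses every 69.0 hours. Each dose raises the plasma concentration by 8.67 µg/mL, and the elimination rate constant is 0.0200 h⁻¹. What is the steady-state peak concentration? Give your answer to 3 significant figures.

11.6 µg/mL

Fraction remaining after one interval: e^(−kτ) = e^(−0.02000 × 69.0) = 0.2516
R = 1 / (1 − 0.2516) = 1.336
Css,max = 8.67 × 1.336 ≈ 11.6 µg/mL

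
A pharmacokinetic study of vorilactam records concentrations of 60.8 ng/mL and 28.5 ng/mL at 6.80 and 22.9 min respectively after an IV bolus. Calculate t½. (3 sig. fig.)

k = ln(C₁/C₂) / (t₂ − t₁) = ln(60.8/28.5) / (22.9 − 6.80)
  = 0.7577 / 16.10 = 0.04706 min⁻¹
t½ = ln 2 / k = ln 2 / 0.04706 ≈ 14.7 minutes

14.7 minutes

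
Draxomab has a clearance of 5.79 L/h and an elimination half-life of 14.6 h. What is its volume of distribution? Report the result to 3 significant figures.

k = ln 2 / t½ = ln 2 / 14.6 = 0.04748 h⁻¹
V = CL / k = 5.79 / 0.04748 ≈ 122 L

122 L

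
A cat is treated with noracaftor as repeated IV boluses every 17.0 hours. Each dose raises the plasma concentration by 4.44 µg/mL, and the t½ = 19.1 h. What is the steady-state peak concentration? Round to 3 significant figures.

9.64 µg/mL

k = ln 2 / 19.1 = 0.03629 h⁻¹
Fraction remaining after one interval: e^(−kτ) = e^(−0.03629 × 17.0) = 0.5396
R = 1 / (1 − 0.5396) = 2.172
Css,max = 4.44 × 2.172 ≈ 9.64 µg/mL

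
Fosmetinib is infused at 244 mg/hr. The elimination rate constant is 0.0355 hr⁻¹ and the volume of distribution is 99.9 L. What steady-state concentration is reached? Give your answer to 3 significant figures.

CL = k · V = 0.0355 × 99.9 = 3.546 L/hr
Css = rate / CL = 244 / 3.546 ≈ 68.8 mg/L

68.8 mg/L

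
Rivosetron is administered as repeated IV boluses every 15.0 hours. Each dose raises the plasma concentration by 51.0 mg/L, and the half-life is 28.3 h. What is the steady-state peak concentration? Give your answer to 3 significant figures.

166 mg/L

k = ln 2 / 28.3 = 0.02449 h⁻¹
Fraction remaining after one interval: e^(−kτ) = e^(−0.02449 × 15.0) = 0.6925
R = 1 / (1 − 0.6925) = 3.252
Css,max = 51.0 × 3.252 ≈ 166 mg/L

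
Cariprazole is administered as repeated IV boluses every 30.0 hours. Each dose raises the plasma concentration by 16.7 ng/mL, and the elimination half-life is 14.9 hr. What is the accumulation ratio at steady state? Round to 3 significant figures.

k = ln 2 / 14.9 = 0.04652 hr⁻¹
Fraction remaining after one interval: e^(−kτ) = e^(−0.04652 × 30.0) = 0.2477
R = 1 / (1 − 0.2477) = 1 / 0.7523 ≈ 1.33

1.33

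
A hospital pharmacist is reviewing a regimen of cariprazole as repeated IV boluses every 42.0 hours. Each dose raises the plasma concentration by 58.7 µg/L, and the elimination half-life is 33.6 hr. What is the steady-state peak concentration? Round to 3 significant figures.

101 µg/L

k = ln 2 / 33.6 = 0.02063 hr⁻¹
Fraction remaining after one interval: e^(−kτ) = e^(−0.02063 × 42.0) = 0.4204
R = 1 / (1 − 0.4204) = 1.725
Css,max = 58.7 × 1.725 ≈ 101 µg/L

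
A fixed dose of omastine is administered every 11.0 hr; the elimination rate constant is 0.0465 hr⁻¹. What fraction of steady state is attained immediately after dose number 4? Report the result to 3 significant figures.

f_n = 1 − e^(−nkτ) = 1 − e^(−4 × 0.04650 × 11.0) = 1 − e^(−2.046) = 1 − 0.1293 ≈ 0.871

0.871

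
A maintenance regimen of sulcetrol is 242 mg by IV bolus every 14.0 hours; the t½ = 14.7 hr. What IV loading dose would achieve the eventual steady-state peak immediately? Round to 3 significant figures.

501 mg

k = ln 2 / 14.7 = 0.04715 hr⁻¹
Accumulation ratio R = 1 / (1 − e^(−kτ)) = 1 / (1 − e^(−0.04715×14.0)) = 1 / (1 − 0.5168) = 2.069
Loading dose = maintenance dose × R = 242 × 2.069 ≈ 501 mg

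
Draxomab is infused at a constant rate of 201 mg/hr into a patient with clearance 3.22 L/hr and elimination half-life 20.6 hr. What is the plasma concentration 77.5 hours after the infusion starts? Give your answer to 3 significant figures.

57.8 µg/mL

Css = rate / CL = 201 / 3.22 = 62.42 µg/mL
k = ln 2 / 20.6 = 0.03365 hr⁻¹
C(t) = Css (1 − e^(−kt)) = 62.42 × (1 − e^(−2.608)) = 62.42 × 0.9263 ≈ 57.8 µg/mL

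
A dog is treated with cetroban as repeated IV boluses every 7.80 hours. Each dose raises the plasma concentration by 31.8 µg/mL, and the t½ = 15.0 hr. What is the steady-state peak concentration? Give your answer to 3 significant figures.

105 µg/mL

k = ln 2 / 15.0 = 0.04621 hr⁻¹
Fraction remaining after one interval: e^(−kτ) = e^(−0.04621 × 7.80) = 0.6974
R = 1 / (1 − 0.6974) = 3.304
Css,max = 31.8 × 3.304 ≈ 105 µg/mL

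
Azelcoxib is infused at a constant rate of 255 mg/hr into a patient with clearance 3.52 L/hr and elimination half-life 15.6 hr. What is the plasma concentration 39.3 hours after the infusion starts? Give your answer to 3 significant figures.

59.8 mg/L

Css = rate / CL = 255 / 3.52 = 72.44 mg/L
k = ln 2 / 15.6 = 0.04443 hr⁻¹
C(t) = Css (1 − e^(−kt)) = 72.44 × (1 − e^(−1.746)) = 72.44 × 0.8256 ≈ 59.8 mg/L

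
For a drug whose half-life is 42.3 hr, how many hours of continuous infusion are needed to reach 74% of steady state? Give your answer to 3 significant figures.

82.2 hours

k = ln 2 / 42.3 = 0.01639 hr⁻¹
f = 1 − e^(−kt)  ⇒  t = −ln(1 − f) / k
t = −ln(1 − 0.74) / 0.01639 = 1.347 / 0.01639 ≈ 82.2 hours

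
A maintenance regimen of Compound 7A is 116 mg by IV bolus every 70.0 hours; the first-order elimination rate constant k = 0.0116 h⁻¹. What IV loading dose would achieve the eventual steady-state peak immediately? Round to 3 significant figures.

209 mg

Accumulation ratio R = 1 / (1 − e^(−kτ)) = 1 / (1 − e^(−0.01160×70.0)) = 1 / (1 − 0.4440) = 1.798
Loading dose = maintenance dose × R = 116 × 1.798 ≈ 209 mg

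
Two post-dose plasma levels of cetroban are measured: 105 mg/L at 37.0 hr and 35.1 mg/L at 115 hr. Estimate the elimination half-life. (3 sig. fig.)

49.3 hours

k = ln(C₁/C₂) / (t₂ − t₁) = ln(105/35.1) / (115 − 37.0)
  = 1.096 / 78.00 = 0.01405 hr⁻¹
t½ = ln 2 / k = ln 2 / 0.01405 ≈ 49.3 hours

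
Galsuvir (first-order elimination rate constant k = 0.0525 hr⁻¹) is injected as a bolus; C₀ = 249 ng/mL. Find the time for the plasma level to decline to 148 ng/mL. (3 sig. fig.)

9.91 hours

C(t) = C₀ e^(−kt)  ⇒  t = ln(C₀/C) / k
t = ln(249/148) / 0.05250 = 0.5202 / 0.05250 ≈ 9.91 hours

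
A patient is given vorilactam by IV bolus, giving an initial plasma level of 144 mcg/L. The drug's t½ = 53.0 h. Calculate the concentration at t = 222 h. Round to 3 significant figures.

7.90 mcg/L

k = ln 2 / 53.0 = 0.01308 h⁻¹
222 h is 4.189 half-lives, so C = 144 × (1/2)^4.189 = 144 × 0.05484 ≈ 7.90 mcg/L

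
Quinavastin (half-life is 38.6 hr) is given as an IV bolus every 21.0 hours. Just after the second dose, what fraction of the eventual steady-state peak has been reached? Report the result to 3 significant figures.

0.530

k = ln 2 / 38.6 = 0.01796 hr⁻¹
f_n = 1 − e^(−nkτ) = 1 − e^(−2 × 0.01796 × 21.0) = 1 − e^(−0.7542) = 1 − 0.4704 ≈ 0.530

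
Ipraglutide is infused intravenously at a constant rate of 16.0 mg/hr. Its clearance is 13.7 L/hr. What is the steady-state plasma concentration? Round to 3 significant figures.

Css = infusion rate / CL = 16.0 / 13.7 ≈ 1.17 mg/L

1.17 mg/L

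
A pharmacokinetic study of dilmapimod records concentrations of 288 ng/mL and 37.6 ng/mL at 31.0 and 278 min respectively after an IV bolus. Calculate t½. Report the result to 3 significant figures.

k = ln(C₁/C₂) / (t₂ − t₁) = ln(288/37.6) / (278 − 31.0)
  = 2.036 / 247.0 = 0.008243 min⁻¹
t½ = ln 2 / k = ln 2 / 0.008243 ≈ 84.1 minutes

84.1 minutes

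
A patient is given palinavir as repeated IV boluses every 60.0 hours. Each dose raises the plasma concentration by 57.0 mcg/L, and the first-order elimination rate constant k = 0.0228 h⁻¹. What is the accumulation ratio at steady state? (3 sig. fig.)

1.34

Fraction remaining after one interval: e^(−kτ) = e^(−0.02280 × 60.0) = 0.2546
R = 1 / (1 − 0.2546) = 1 / 0.7454 ≈ 1.34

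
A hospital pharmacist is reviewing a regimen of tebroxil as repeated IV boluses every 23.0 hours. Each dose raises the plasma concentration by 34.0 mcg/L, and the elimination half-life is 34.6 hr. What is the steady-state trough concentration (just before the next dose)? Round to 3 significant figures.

58.1 mcg/L

k = ln 2 / 34.6 = 0.02003 hr⁻¹
Fraction remaining after one interval: e^(−kτ) = e^(−0.02003 × 23.0) = 0.6308
R = 1 / (1 − 0.6308) = 2.709
Css,max = 34.0 × 2.709 = 92.09 mcg/L
Css,min = Css,max × e^(−kτ) = 92.09 × 0.6308 ≈ 58.1 mcg/L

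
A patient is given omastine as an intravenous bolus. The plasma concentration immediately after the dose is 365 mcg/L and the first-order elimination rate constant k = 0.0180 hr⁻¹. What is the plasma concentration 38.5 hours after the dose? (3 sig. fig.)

183 mcg/L

C(t) = C₀ e^(−kt) = 365 × e^(−0.01800 × 38.5) = 365 × e^(−0.6930) = 365 × 0.5001 ≈ 183 mcg/L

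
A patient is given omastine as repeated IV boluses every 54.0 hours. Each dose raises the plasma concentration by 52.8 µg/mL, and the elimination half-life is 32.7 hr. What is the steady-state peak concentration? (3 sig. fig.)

k = ln 2 / 32.7 = 0.02120 hr⁻¹
Fraction remaining after one interval: e^(−kτ) = e^(−0.02120 × 54.0) = 0.3183
R = 1 / (1 − 0.3183) = 1.467
Css,max = 52.8 × 1.467 ≈ 77.5 µg/mL

77.5 µg/mL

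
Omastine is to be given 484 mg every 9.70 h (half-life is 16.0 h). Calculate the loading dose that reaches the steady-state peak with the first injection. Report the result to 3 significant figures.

1410 mg

k = ln 2 / 16.0 = 0.04332 h⁻¹
Accumulation ratio R = 1 / (1 − e^(−kτ)) = 1 / (1 − e^(−0.04332×9.70)) = 1 / (1 − 0.6569) = 2.915
Loading dose = maintenance dose × R = 484 × 2.915 ≈ 1410 mg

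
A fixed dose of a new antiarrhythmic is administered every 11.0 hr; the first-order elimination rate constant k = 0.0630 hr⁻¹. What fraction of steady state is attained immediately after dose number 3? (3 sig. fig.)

0.875

f_n = 1 − e^(−nkτ) = 1 − e^(−3 × 0.06300 × 11.0) = 1 − e^(−2.079) = 1 − 0.1251 ≈ 0.875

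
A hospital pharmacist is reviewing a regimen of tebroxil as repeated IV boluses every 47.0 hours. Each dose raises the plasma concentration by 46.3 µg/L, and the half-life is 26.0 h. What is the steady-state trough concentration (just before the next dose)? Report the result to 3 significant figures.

k = ln 2 / 26.0 = 0.02666 h⁻¹
Fraction remaining after one interval: e^(−kτ) = e^(−0.02666 × 47.0) = 0.2856
R = 1 / (1 − 0.2856) = 1.400
Css,max = 46.3 × 1.400 = 64.81 µg/L
Css,min = Css,max × e^(−kτ) = 64.81 × 0.2856 ≈ 18.5 µg/L

18.5 µg/L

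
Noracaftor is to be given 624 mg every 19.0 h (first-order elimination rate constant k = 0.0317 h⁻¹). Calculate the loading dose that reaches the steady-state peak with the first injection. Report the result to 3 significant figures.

Accumulation ratio R = 1 / (1 − e^(−kτ)) = 1 / (1 − e^(−0.03170×19.0)) = 1 / (1 − 0.5476) = 2.210
Loading dose = maintenance dose × R = 624 × 2.210 ≈ 1380 mg

1380 mg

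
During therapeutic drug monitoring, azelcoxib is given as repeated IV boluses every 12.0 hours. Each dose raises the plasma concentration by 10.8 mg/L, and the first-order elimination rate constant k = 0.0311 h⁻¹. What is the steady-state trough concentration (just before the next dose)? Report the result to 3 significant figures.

Fraction remaining after one interval: e^(−kτ) = e^(−0.03110 × 12.0) = 0.6885
R = 1 / (1 − 0.6885) = 3.211
Css,max = 10.8 × 3.211 = 34.67 mg/L
Css,min = Css,max × e^(−kτ) = 34.67 × 0.6885 ≈ 23.9 mg/L

23.9 mg/L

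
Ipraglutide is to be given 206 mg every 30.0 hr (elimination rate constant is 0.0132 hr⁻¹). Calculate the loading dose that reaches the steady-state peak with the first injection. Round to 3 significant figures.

630 mg

Accumulation ratio R = 1 / (1 − e^(−kτ)) = 1 / (1 − e^(−0.01320×30.0)) = 1 / (1 − 0.6730) = 3.058
Loading dose = maintenance dose × R = 206 × 3.058 ≈ 630 mg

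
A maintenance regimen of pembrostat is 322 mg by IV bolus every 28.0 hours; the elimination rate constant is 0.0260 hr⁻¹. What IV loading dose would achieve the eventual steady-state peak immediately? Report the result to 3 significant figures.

Accumulation ratio R = 1 / (1 − e^(−kτ)) = 1 / (1 − e^(−0.02600×28.0)) = 1 / (1 − 0.4829) = 1.934
Loading dose = maintenance dose × R = 322 × 1.934 ≈ 623 mg

623 mg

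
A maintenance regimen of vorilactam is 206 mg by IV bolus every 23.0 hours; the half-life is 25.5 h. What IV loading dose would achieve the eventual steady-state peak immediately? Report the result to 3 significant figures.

k = ln 2 / 25.5 = 0.02718 h⁻¹
Accumulation ratio R = 1 / (1 − e^(−kτ)) = 1 / (1 − e^(−0.02718×23.0)) = 1 / (1 − 0.5352) = 2.151
Loading dose = maintenance dose × R = 206 × 2.151 ≈ 443 mg

443 mg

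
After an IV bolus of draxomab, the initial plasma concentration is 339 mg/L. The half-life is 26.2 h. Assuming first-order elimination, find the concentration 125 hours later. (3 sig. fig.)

12.4 mg/L

k = ln 2 / 26.2 = 0.02646 h⁻¹
125 h is 4.771 half-lives, so C = 339 × (1/2)^4.771 = 339 × 0.03663 ≈ 12.4 mg/L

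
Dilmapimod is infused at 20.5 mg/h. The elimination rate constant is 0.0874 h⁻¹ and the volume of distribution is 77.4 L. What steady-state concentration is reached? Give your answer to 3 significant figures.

3.03 µg/mL

CL = k · V = 0.0874 × 77.4 = 6.765 L/h
Css = rate / CL = 20.5 / 6.765 ≈ 3.03 µg/mL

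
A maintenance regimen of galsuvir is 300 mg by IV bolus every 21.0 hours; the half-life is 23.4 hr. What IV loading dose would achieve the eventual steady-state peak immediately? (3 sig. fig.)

648 mg

k = ln 2 / 23.4 = 0.02962 hr⁻¹
Accumulation ratio R = 1 / (1 − e^(−kτ)) = 1 / (1 − e^(−0.02962×21.0)) = 1 / (1 − 0.5368) = 2.159
Loading dose = maintenance dose × R = 300 × 2.159 ≈ 648 mg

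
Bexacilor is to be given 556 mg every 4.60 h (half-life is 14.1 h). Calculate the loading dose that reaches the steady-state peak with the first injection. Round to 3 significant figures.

k = ln 2 / 14.1 = 0.04916 h⁻¹
Accumulation ratio R = 1 / (1 − e^(−kτ)) = 1 / (1 − e^(−0.04916×4.60)) = 1 / (1 − 0.7976) = 4.941
Loading dose = maintenance dose × R = 556 × 4.941 ≈ 2750 mg

2750 mg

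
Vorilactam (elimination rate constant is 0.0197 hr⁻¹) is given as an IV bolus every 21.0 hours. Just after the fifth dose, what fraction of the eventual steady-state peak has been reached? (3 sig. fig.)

f_n = 1 − e^(−nkτ) = 1 − e^(−5 × 0.01970 × 21.0) = 1 − e^(−2.068) = 1 − 0.1264 ≈ 0.874

0.874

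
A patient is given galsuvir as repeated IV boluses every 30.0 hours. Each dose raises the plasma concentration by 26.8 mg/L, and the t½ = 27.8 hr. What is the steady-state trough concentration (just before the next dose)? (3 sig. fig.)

24.1 mg/L

k = ln 2 / 27.8 = 0.02493 hr⁻¹
Fraction remaining after one interval: e^(−kτ) = e^(−0.02493 × 30.0) = 0.4733
R = 1 / (1 − 0.4733) = 1.899
Css,max = 26.8 × 1.899 = 50.88 mg/L
Css,min = Css,max × e^(−kτ) = 50.88 × 0.4733 ≈ 24.1 mg/L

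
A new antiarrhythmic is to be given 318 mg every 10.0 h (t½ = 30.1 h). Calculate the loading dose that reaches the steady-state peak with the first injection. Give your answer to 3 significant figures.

k = ln 2 / 30.1 = 0.02303 h⁻¹
Accumulation ratio R = 1 / (1 − e^(−kτ)) = 1 / (1 − e^(−0.02303×10.0)) = 1 / (1 − 0.7943) = 4.862
Loading dose = maintenance dose × R = 318 × 4.862 ≈ 1550 mg

1550 mg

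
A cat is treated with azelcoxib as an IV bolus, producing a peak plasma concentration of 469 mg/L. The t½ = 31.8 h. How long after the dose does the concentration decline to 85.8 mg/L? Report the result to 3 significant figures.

77.9 hours

k = ln 2 / 31.8 = 0.02180 h⁻¹
C(t) = C₀ e^(−kt)  ⇒  t = ln(C₀/C) / k
t = ln(469/85.8) / 0.02180 = 1.699 / 0.02180 ≈ 77.9 hours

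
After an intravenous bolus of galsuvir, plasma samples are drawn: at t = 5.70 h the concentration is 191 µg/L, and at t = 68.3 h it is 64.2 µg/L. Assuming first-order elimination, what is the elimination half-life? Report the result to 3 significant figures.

39.8 hours

k = ln(C₁/C₂) / (t₂ − t₁) = ln(191/64.2) / (68.3 − 5.70)
  = 1.090 / 62.60 = 0.01742 h⁻¹
t½ = ln 2 / k = ln 2 / 0.01742 ≈ 39.8 hours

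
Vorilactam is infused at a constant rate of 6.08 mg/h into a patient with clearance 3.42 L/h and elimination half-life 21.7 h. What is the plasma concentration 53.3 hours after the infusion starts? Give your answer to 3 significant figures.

Css = rate / CL = 6.08 / 3.42 = 1.778 mg/L
k = ln 2 / 21.7 = 0.03194 h⁻¹
C(t) = Css (1 − e^(−kt)) = 1.778 × (1 − e^(−1.703)) = 1.778 × 0.8178 ≈ 1.45 mg/L

1.45 mg/L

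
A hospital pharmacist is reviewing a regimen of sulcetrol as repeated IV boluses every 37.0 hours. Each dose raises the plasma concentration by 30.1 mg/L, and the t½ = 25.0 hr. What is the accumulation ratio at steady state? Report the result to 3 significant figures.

1.56

k = ln 2 / 25.0 = 0.02773 hr⁻¹
Fraction remaining after one interval: e^(−kτ) = e^(−0.02773 × 37.0) = 0.3585
R = 1 / (1 − 0.3585) = 1 / 0.6415 ≈ 1.56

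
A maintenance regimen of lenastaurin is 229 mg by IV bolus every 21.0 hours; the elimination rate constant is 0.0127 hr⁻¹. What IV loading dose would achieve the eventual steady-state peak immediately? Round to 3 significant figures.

978 mg

Accumulation ratio R = 1 / (1 − e^(−kτ)) = 1 / (1 − e^(−0.01270×21.0)) = 1 / (1 − 0.7659) = 4.272
Loading dose = maintenance dose × R = 229 × 4.272 ≈ 978 mg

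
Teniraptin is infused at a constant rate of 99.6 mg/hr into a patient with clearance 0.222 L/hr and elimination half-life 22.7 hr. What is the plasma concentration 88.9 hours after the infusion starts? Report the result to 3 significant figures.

419 mg/L

Css = rate / CL = 99.6 / 0.222 = 448.6 mg/L
k = ln 2 / 22.7 = 0.03054 hr⁻¹
C(t) = Css (1 − e^(−kt)) = 448.6 × (1 − e^(−2.715)) = 448.6 × 0.9338 ≈ 419 mg/L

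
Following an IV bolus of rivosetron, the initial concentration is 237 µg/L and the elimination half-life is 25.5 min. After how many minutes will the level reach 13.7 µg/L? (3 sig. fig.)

105 minutes

k = ln 2 / 25.5 = 0.02718 min⁻¹
C(t) = C₀ e^(−kt)  ⇒  t = ln(C₀/C) / k
t = ln(237/13.7) / 0.02718 = 2.851 / 0.02718 ≈ 105 minutes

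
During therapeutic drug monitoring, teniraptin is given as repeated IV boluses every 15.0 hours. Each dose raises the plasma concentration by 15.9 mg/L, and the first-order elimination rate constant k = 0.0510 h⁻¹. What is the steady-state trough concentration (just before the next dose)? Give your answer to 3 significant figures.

Fraction remaining after one interval: e^(−kτ) = e^(−0.05100 × 15.0) = 0.4653
R = 1 / (1 − 0.4653) = 1.870
Css,max = 15.9 × 1.870 = 29.74 mg/L
Css,min = Css,max × e^(−kτ) = 29.74 × 0.4653 ≈ 13.8 mg/L

13.8 mg/L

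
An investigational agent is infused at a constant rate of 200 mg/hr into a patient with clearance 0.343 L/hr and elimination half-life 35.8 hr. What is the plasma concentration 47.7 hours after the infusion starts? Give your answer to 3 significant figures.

352 µg/mL

Css = rate / CL = 200 / 0.343 = 583.1 µg/mL
k = ln 2 / 35.8 = 0.01936 hr⁻¹
C(t) = Css (1 − e^(−kt)) = 583.1 × (1 − e^(−0.9236)) = 583.1 × 0.6029 ≈ 352 µg/mL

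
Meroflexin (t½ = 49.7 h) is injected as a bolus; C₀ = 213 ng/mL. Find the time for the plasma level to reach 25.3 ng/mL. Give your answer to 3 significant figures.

k = ln 2 / 49.7 = 0.01395 h⁻¹
C(t) = C₀ e^(−kt)  ⇒  t = ln(C₀/C) / k
t = ln(213/25.3) / 0.01395 = 2.130 / 0.01395 ≈ 153 hours

153 hours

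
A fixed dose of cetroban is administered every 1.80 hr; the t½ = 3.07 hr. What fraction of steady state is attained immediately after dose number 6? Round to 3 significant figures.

k = ln 2 / 3.07 = 0.2258 hr⁻¹
f_n = 1 − e^(−nkτ) = 1 − e^(−6 × 0.2258 × 1.80) = 1 − e^(−2.438) = 1 − 0.08730 ≈ 0.913

0.913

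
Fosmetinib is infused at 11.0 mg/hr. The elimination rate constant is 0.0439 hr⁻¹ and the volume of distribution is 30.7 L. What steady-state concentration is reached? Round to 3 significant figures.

CL = k · V = 0.0439 × 30.7 = 1.348 L/hr
Css = rate / CL = 11.0 / 1.348 ≈ 8.16 mg/L

8.16 mg/L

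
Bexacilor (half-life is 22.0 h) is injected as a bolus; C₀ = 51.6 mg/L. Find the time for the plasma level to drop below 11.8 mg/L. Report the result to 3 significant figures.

46.8 hours

k = ln 2 / 22.0 = 0.03151 h⁻¹
C(t) = C₀ e^(−kt)  ⇒  t = ln(C₀/C) / k
t = ln(51.6/11.8) / 0.03151 = 1.475 / 0.03151 ≈ 46.8 hours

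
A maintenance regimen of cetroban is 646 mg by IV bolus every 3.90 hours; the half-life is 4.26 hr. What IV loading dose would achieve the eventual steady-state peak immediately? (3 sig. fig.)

1370 mg

k = ln 2 / 4.26 = 0.1627 hr⁻¹
Accumulation ratio R = 1 / (1 − e^(−kτ)) = 1 / (1 − e^(−0.1627×3.90)) = 1 / (1 − 0.5302) = 2.128
Loading dose = maintenance dose × R = 646 × 2.128 ≈ 1370 mg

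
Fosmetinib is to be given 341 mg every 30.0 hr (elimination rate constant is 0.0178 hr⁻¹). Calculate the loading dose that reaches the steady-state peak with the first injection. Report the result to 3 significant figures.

Accumulation ratio R = 1 / (1 − e^(−kτ)) = 1 / (1 − e^(−0.01780×30.0)) = 1 / (1 − 0.5863) = 2.417
Loading dose = maintenance dose × R = 341 × 2.417 ≈ 824 mg

824 mg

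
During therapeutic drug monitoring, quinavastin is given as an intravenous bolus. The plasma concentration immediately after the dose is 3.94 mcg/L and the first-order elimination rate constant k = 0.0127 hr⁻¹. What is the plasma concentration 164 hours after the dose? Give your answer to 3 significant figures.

C(t) = C₀ e^(−kt) = 3.94 × e^(−0.01270 × 164) = 3.94 × e^(−2.083) = 3.94 × 0.1246 ≈ 0.491 mcg/L

0.491 mcg/L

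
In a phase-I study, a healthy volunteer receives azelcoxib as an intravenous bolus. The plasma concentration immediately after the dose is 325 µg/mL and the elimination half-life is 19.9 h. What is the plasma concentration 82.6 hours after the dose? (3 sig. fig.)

18.3 µg/mL

k = ln 2 / 19.9 = 0.03483 h⁻¹
C(t) = C₀ e^(−kt) = 325 × e^(−0.03483 × 82.6) = 325 × e^(−2.877) = 325 × 0.05630 ≈ 18.3 µg/mL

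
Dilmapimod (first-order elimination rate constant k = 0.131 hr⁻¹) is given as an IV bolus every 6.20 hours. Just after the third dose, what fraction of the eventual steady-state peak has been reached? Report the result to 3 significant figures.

f_n = 1 − e^(−nkτ) = 1 − e^(−3 × 0.1310 × 6.20) = 1 − e^(−2.437) = 1 − 0.08746 ≈ 0.913

0.913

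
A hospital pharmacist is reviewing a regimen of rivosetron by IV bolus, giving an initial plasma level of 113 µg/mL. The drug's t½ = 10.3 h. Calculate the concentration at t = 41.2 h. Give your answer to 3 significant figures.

k = ln 2 / 10.3 = 0.06730 h⁻¹
C(t) = C₀ e^(−kt) = 113 × e^(−0.06730 × 41.2) = 113 × e^(−2.773) = 113 × 0.06250 ≈ 7.06 µg/mL

7.06 µg/mL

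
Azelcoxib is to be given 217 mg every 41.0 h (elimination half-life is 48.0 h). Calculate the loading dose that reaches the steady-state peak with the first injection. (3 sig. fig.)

k = ln 2 / 48.0 = 0.01444 h⁻¹
Accumulation ratio R = 1 / (1 − e^(−kτ)) = 1 / (1 − e^(−0.01444×41.0)) = 1 / (1 − 0.5532) = 2.238
Loading dose = maintenance dose × R = 217 × 2.238 ≈ 486 mg

486 mg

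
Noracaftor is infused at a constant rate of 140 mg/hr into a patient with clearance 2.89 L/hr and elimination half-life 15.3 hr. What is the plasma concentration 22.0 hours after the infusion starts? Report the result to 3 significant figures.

Css = rate / CL = 140 / 2.89 = 48.44 mg/L
k = ln 2 / 15.3 = 0.04530 hr⁻¹
C(t) = Css (1 − e^(−kt)) = 48.44 × (1 − e^(−0.9967)) = 48.44 × 0.6309 ≈ 30.6 mg/L

30.6 mg/L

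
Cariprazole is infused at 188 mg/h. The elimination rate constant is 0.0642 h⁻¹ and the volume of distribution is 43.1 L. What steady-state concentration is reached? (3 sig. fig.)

67.9 mg/L

CL = k · V = 0.0642 × 43.1 = 2.767 L/h
Css = rate / CL = 188 / 2.767 ≈ 67.9 mg/L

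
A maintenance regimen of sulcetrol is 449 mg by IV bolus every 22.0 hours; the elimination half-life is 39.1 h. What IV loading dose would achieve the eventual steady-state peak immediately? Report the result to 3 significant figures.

k = ln 2 / 39.1 = 0.01773 h⁻¹
Accumulation ratio R = 1 / (1 − e^(−kτ)) = 1 / (1 − e^(−0.01773×22.0)) = 1 / (1 − 0.6771) = 3.096
Loading dose = maintenance dose × R = 449 × 3.096 ≈ 1390 mg

1390 mg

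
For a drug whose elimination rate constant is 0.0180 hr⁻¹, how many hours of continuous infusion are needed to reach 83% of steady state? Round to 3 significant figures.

f = 1 − e^(−kt)  ⇒  t = −ln(1 − f) / k
t = −ln(1 − 0.83) / 0.01800 = 1.772 / 0.01800 ≈ 98.4 hours

98.4 hours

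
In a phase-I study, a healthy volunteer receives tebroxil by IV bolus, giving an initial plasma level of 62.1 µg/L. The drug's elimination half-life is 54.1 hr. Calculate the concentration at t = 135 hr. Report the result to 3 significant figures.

k = ln 2 / 54.1 = 0.01281 hr⁻¹
135 hr is 2.495 half-lives, so C = 62.1 × (1/2)^2.495 = 62.1 × 0.1773 ≈ 11.0 µg/L

11.0 µg/L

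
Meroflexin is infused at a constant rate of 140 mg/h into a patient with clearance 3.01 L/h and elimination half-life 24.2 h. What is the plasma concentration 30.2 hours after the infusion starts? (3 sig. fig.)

Css = rate / CL = 140 / 3.01 = 46.51 µg/mL
k = ln 2 / 24.2 = 0.02864 h⁻¹
C(t) = Css (1 − e^(−kt)) = 46.51 × (1 − e^(−0.8650)) = 46.51 × 0.5789 ≈ 26.9 µg/mL

26.9 µg/mL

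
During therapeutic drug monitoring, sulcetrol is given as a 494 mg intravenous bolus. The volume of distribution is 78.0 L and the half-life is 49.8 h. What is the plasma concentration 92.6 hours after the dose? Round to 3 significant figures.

1.75 µg/mL

C₀ = dose / V = 494 / 78.0 = 6.333 µg/mL
k = ln 2 / 49.8 = 0.01392 h⁻¹
C(t) = C₀ e^(−kt) = 6.333 × e^(−0.01392 × 92.6) = 6.333 × e^(−1.289) = 6.333 × 0.2756 ≈ 1.75 µg/mL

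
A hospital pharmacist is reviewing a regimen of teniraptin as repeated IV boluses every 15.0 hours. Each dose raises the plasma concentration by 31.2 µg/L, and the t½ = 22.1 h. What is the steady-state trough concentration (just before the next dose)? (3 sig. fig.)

51.9 µg/L

k = ln 2 / 22.1 = 0.03136 h⁻¹
Fraction remaining after one interval: e^(−kτ) = e^(−0.03136 × 15.0) = 0.6247
R = 1 / (1 − 0.6247) = 2.665
Css,max = 31.2 × 2.665 = 83.14 µg/L
Css,min = Css,max × e^(−kτ) = 83.14 × 0.6247 ≈ 51.9 µg/L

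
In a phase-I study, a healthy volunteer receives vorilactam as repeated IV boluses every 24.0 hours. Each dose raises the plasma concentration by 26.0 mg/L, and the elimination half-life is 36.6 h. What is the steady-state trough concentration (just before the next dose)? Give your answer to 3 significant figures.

k = ln 2 / 36.6 = 0.01894 h⁻¹
Fraction remaining after one interval: e^(−kτ) = e^(−0.01894 × 24.0) = 0.6348
R = 1 / (1 − 0.6348) = 2.738
Css,max = 26.0 × 2.738 = 71.18 mg/L
Css,min = Css,max × e^(−kτ) = 71.18 × 0.6348 ≈ 45.2 mg/L

45.2 mg/L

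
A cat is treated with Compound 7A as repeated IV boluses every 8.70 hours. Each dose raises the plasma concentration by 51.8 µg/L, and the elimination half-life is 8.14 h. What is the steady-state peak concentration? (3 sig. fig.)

k = ln 2 / 8.14 = 0.08515 h⁻¹
Fraction remaining after one interval: e^(−kτ) = e^(−0.08515 × 8.70) = 0.4767
R = 1 / (1 − 0.4767) = 1.911
Css,max = 51.8 × 1.911 ≈ 99.0 µg/L

99.0 µg/L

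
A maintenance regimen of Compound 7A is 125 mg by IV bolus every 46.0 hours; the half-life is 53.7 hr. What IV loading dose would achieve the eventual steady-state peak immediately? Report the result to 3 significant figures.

279 mg

k = ln 2 / 53.7 = 0.01291 hr⁻¹
Accumulation ratio R = 1 / (1 − e^(−kτ)) = 1 / (1 − e^(−0.01291×46.0)) = 1 / (1 − 0.5522) = 2.233
Loading dose = maintenance dose × R = 125 × 2.233 ≈ 279 mg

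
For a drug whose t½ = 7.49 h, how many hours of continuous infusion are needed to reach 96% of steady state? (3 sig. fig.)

34.8 hours

k = ln 2 / 7.49 = 0.09254 h⁻¹
f = 1 − e^(−kt)  ⇒  t = −ln(1 − f) / k
t = −ln(1 − 0.96) / 0.09254 = 3.219 / 0.09254 ≈ 34.8 hours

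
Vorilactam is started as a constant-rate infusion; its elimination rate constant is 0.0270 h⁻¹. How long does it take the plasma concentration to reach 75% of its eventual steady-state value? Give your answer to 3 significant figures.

51.3 hours

f = 1 − e^(−kt)  ⇒  t = −ln(1 − f) / k
t = −ln(1 − 0.75) / 0.02700 = 1.386 / 0.02700 ≈ 51.3 hours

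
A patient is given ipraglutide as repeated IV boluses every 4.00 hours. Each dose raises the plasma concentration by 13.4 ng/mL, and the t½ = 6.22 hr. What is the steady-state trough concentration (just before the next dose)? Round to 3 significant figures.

k = ln 2 / 6.22 = 0.1114 hr⁻¹
Fraction remaining after one interval: e^(−kτ) = e^(−0.1114 × 4.00) = 0.6403
R = 1 / (1 − 0.6403) = 2.780
Css,max = 13.4 × 2.780 = 37.26 ng/mL
Css,min = Css,max × e^(−kτ) = 37.26 × 0.6403 ≈ 23.9 ng/mL

23.9 ng/mL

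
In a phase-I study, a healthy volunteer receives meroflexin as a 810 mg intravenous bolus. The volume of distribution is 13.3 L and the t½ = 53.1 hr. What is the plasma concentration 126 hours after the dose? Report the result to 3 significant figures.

11.8 µg/mL

C₀ = dose / V = 810 / 13.3 = 60.90 µg/mL
k = ln 2 / 53.1 = 0.01305 hr⁻¹
C(t) = C₀ e^(−kt) = 60.90 × e^(−0.01305 × 126) = 60.90 × e^(−1.645) = 60.90 × 0.1931 ≈ 11.8 µg/mL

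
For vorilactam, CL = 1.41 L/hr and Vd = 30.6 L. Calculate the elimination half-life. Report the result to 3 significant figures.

k = CL / V = 1.41 / 30.6 = 0.04608 hr⁻¹
t½ = ln 2 / k = ln 2 / 0.04608 ≈ 15.0 hours

15.0 hours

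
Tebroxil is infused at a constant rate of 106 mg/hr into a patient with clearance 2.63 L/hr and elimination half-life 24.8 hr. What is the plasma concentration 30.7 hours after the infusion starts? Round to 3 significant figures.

23.2 µg/mL

Css = rate / CL = 106 / 2.63 = 40.30 µg/mL
k = ln 2 / 24.8 = 0.02795 hr⁻¹
C(t) = Css (1 − e^(−kt)) = 40.30 × (1 − e^(−0.8580)) = 40.30 × 0.5760 ≈ 23.2 µg/mL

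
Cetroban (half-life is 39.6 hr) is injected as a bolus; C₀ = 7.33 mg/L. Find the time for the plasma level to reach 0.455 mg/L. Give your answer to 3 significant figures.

k = ln 2 / 39.6 = 0.01750 hr⁻¹
C(t) = C₀ e^(−kt)  ⇒  t = ln(C₀/C) / k
t = ln(7.33/0.455) / 0.01750 = 2.779 / 0.01750 ≈ 159 hours

159 hours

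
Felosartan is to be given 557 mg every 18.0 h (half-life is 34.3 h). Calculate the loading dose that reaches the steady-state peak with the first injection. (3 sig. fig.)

1830 mg

k = ln 2 / 34.3 = 0.02021 h⁻¹
Accumulation ratio R = 1 / (1 − e^(−kτ)) = 1 / (1 − e^(−0.02021×18.0)) = 1 / (1 − 0.6951) = 3.279
Loading dose = maintenance dose × R = 557 × 3.279 ≈ 1830 mg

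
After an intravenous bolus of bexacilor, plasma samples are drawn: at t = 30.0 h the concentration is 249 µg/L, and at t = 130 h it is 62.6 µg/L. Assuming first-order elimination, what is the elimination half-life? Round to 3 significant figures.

k = ln(C₁/C₂) / (t₂ − t₁) = ln(249/62.6) / (130 − 30.0)
  = 1.381 / 100.0 = 0.01381 h⁻¹
t½ = ln 2 / k = ln 2 / 0.01381 ≈ 50.2 hours

50.2 hours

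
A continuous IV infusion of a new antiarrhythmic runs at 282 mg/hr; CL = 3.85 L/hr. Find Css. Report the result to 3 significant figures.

73.2 µg/mL

Css = infusion rate / CL = 282 / 3.85 ≈ 73.2 µg/mL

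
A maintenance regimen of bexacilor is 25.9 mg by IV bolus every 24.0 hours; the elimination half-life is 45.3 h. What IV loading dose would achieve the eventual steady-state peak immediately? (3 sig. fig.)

84.3 mg

k = ln 2 / 45.3 = 0.01530 h⁻¹
Accumulation ratio R = 1 / (1 − e^(−kτ)) = 1 / (1 − e^(−0.01530×24.0)) = 1 / (1 − 0.6927) = 3.254
Loading dose = maintenance dose × R = 25.9 × 3.254 ≈ 84.3 mg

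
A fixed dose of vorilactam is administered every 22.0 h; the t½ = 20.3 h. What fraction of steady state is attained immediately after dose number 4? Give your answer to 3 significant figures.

k = ln 2 / 20.3 = 0.03415 h⁻¹
f_n = 1 − e^(−nkτ) = 1 − e^(−4 × 0.03415 × 22.0) = 1 − e^(−3.005) = 1 − 0.04955 ≈ 0.950

0.950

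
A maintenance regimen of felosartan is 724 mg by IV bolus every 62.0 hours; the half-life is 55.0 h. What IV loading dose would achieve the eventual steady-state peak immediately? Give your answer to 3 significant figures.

1340 mg

k = ln 2 / 55.0 = 0.01260 h⁻¹
Accumulation ratio R = 1 / (1 − e^(−kτ)) = 1 / (1 − e^(−0.01260×62.0)) = 1 / (1 − 0.4578) = 1.844
Loading dose = maintenance dose × R = 724 × 1.844 ≈ 1340 mg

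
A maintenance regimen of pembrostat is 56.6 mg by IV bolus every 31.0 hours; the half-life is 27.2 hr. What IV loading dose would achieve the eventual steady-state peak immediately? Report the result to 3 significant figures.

104 mg

k = ln 2 / 27.2 = 0.02548 hr⁻¹
Accumulation ratio R = 1 / (1 − e^(−kτ)) = 1 / (1 − e^(−0.02548×31.0)) = 1 / (1 − 0.4539) = 1.831
Loading dose = maintenance dose × R = 56.6 × 1.831 ≈ 104 mg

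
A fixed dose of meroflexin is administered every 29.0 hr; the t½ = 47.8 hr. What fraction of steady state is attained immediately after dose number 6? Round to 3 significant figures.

k = ln 2 / 47.8 = 0.01450 hr⁻¹
f_n = 1 − e^(−nkτ) = 1 − e^(−6 × 0.01450 × 29.0) = 1 − e^(−2.523) = 1 − 0.08020 ≈ 0.920

0.920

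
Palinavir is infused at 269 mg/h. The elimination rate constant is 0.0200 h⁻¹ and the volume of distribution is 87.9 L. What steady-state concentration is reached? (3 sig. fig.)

153 µg/mL

CL = k · V = 0.0200 × 87.9 = 1.758 L/h
Css = rate / CL = 269 / 1.758 ≈ 153 µg/mL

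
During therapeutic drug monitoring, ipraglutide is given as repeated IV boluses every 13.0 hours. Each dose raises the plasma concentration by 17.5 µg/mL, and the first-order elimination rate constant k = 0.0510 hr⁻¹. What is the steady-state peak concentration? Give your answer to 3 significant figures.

36.1 µg/mL

Fraction remaining after one interval: e^(−kτ) = e^(−0.05100 × 13.0) = 0.5153
R = 1 / (1 − 0.5153) = 2.063
Css,max = 17.5 × 2.063 ≈ 36.1 µg/mL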